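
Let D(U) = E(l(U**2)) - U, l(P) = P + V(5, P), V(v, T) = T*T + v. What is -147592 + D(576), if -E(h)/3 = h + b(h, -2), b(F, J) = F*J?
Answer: 330226789703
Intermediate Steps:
V(v, T) = v + T**2 (V(v, T) = T**2 + v = v + T**2)
l(P) = 5 + P + P**2 (l(P) = P + (5 + P**2) = 5 + P + P**2)
E(h) = 3*h (E(h) = -3*(h + h*(-2)) = -3*(h - 2*h) = -(-3)*h = 3*h)
D(U) = 15 - U + 3*U**2 + 3*U**4 (D(U) = 3*(5 + U**2 + (U**2)**2) - U = 3*(5 + U**2 + U**4) - U = (15 + 3*U**2 + 3*U**4) - U = 15 - U + 3*U**2 + 3*U**4)
-147592 + D(576) = -147592 + (15 - 1*576 + 3*576**2 + 3*576**4) = -147592 + (15 - 576 + 3*331776 + 3*110075314176) = -147592 + (15 - 576 + 995328 + 330225942528) = -147592 + 330226937295 = 330226789703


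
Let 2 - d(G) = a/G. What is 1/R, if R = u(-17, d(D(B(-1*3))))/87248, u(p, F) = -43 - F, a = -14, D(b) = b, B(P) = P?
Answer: -261744/121 ≈ -2163.2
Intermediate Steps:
d(G) = 2 + 14/G (d(G) = 2 - (-14)/G = 2 + 14/G)
R = -121/261744 (R = (-43 - (2 + 14/((-1*3))))/87248 = (-43 - (2 + 14/(-3)))*(1/87248) = (-43 - (2 + 14*(-1/3)))*(1/87248) = (-43 - (2 - 14/3))*(1/87248) = (-43 - 1*(-8/3))*(1/87248) = (-43 + 8/3)*(1/87248) = -121/3*1/87248 = -121/261744 ≈ -0.00046228)
1/R = 1/(-121/261744) = -261744/121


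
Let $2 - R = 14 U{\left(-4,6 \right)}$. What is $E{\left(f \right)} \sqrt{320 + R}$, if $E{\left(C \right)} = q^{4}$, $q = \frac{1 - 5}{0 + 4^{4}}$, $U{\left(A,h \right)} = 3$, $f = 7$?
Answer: $\frac{\sqrt{70}}{8388608} \approx 9.9738 \cdot 10^{-7}$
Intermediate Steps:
$R = -40$ ($R = 2 - 14 \cdot 3 = 2 - 42 = -40$)
$q = - \frac{1}{64}$ ($q = - \frac{4}{0 + 256} = - \frac{4}{256} = \left(-4\right) \frac{1}{256} = - \frac{1}{64} \approx -0.015625$)
$E{\left(C \right)} = \frac{1}{16777216}$ ($E{\left(C \right)} = \left(- \frac{1}{64}\right)^{4} = \frac{1}{16777216}$)
$E{\left(f \right)} \sqrt{320 + R} = \frac{\sqrt{320 - 40}}{16777216} = \frac{\sqrt{280}}{16777216} = \frac{2 \sqrt{70}}{16777216} = \frac{\sqrt{70}}{8388608}$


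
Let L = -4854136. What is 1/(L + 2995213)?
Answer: -1/1858923 ≈ -5.3795e-7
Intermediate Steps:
1/(L + 2995213) = 1/(-4854136 + 2995213) = 1/(-1858923) = -1/1858923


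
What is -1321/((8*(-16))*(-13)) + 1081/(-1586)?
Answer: -149765/101504 ≈ -1.4755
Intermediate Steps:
-1321/((8*(-16))*(-13)) + 1081/(-1586) = -1321/((-128*(-13))) + 1081*(-1/1586) = -1321/1664 - 1081/1586 = -149765/101504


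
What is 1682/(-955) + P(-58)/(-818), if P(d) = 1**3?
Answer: -1376831/781190 ≈ -1.7625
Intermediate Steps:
P(d) = 1
1682/(-955) + P(-58)/(-818) = 1682/(-955) + 1/(-818) = 1682*(-1/955) + 1*(-1/818) = -1682/955 - 1/818 = -1376831/781190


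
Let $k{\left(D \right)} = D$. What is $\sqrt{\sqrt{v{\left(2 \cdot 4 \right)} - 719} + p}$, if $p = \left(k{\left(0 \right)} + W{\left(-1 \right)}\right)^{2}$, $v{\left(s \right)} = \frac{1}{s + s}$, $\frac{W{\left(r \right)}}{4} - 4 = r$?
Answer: $\frac{\sqrt{576 + i \sqrt{11503}}}{2} \approx 12.051 + 1.1124 i$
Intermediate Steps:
$W{\left(r \right)} = 16 + 4 r$
$v{\left(s \right)} = \frac{1}{2 s}$
$p = 144$ ($p = \left(0 + \left(16 + 4 \left(-1\right)\right)\right)^{2} = \left(0 + \left(16 - 4\right)\right)^{2} = \left(0 + 12\right)^{2} = 12^{2} = 144$)
$\sqrt{\sqrt{v{\left(2 \cdot 4 \right)} - 719} + p} = \sqrt{\sqrt{\frac{1}{2 \cdot 2 \cdot 4} - 719} + 144} = \sqrt{\sqrt{\frac{1}{2 \cdot 8} - 719} + 144} = \sqrt{\sqrt{\frac{1}{2} \cdot \frac{1}{8} - 719} + 144} = \sqrt{\sqrt{\frac{1}{16} - 719} + 144} = \sqrt{\sqrt{- \frac{11503}{16}} + 144} = \sqrt{\frac{i \sqrt{11503}}{4} + 144} = \sqrt{144 + \frac{i \sqrt{11503}}{4}}$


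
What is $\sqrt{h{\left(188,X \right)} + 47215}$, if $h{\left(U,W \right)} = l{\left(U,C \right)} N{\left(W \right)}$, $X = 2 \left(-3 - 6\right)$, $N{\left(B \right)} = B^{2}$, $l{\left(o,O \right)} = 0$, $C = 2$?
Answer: $\sqrt{47215} \approx 217.29$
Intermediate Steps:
$X = -18$ ($X = 2 \left(-9\right) = -18$)
$h{\left(U,W \right)} = 0$ ($h{\left(U,W \right)} = 0 W^{2} = 0$)
$\sqrt{h{\left(188,X \right)} + 47215} = \sqrt{0 + 47215} = \sqrt{47215}$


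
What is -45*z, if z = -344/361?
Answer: 15480/361 ≈ 42.881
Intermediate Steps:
z = -344/361 (z = -344*1/361 = -344/361 ≈ -0.95291)
-45*z = -45*(-344/361) = 15480/361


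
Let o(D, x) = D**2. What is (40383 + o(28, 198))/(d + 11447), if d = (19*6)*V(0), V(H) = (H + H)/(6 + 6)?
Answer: 41167/11447 ≈ 3.5963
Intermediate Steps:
V(H) = H/6 (V(H) = (2*H)/12 = (2*H)*(1/12) = H/6)
d = 0 (d = (19*6)*((1/6)*0) = 114*0 = 0)
(40383 + o(28, 198))/(d + 11447) = (40383 + 28**2)/(0 + 11447) = (40383 + 784)/11447 = 41167*(1/11447) = 41167/11447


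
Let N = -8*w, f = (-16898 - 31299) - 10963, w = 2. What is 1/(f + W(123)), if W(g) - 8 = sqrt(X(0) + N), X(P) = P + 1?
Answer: -59152/3498959119 - I*sqrt(15)/3498959119 ≈ -1.6906e-5 - 1.1069e-9*I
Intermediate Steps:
X(P) = 1 + P
f = -59160 (f = -48197 - 10963 = -59160)
N = -16 (N = -8*2 = -16)
W(g) = 8 + I*sqrt(15) (W(g) = 8 + sqrt((1 + 0) - 16) = 8 + sqrt(1 - 16) = 8 + sqrt(-15) = 8 + I*sqrt(15))
1/(f + W(123)) = 1/(-59160 + (8 + I*sqrt(15))) = 1/(-59152 + I*sqrt(15))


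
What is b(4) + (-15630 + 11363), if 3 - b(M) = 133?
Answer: -4397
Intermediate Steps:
b(M) = -130 (b(M) = 3 - 1*133 = 3 - 133 = -130)
b(4) + (-15630 + 11363) = -130 + (-15630 + 11363) = -130 - 4267 = -4397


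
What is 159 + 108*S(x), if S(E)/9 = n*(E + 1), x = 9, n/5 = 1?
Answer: 48759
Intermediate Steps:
n = 5 (n = 5*1 = 5)
S(E) = 45 + 45*E (S(E) = 9*(5*(E + 1)) = 9*(5*(1 + E)) = 9*(5 + 5*E) = 45 + 45*E)
159 + 108*S(x) = 159 + 108*(45 + 45*9) = 159 + 108*(45 + 405) = 159 + 108*450 = 159 + 48600 = 48759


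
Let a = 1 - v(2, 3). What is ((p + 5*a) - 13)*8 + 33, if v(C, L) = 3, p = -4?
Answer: -183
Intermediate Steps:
a = -2 (a = 1 - 1*3 = 1 - 3 = -2)
((p + 5*a) - 13)*8 + 33 = ((-4 + 5*(-2)) - 13)*8 + 33 = ((-4 - 10) - 13)*8 + 33 = (-14 - 13)*8 + 33 = -27*8 + 33 = -216 + 33 = -183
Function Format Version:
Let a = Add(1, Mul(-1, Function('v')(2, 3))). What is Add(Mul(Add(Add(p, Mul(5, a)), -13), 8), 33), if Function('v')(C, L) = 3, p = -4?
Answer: -183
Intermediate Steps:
a = -2 (a = Add(1, Mul(-1, 3)) = Add(1, -3) = -2)
Add(Mul(Add(Add(p, Mul(5, a)), -13), 8), 33) = Add(Mul(Add(Add(-4, Mul(5, -2)), -13), 8), 33) = Add(Mul(Add(Add(-4, -10), -13), 8), 33) = Add(Mul(Add(-14, -13), 8), 33) = Add(Mul(-27, 8), 33) = Add(-216, 33) = -183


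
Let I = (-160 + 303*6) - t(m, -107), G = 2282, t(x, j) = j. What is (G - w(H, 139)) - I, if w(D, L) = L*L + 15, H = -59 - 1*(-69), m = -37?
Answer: -18819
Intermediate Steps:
H = 10 (H = -59 + 69 = 10)
w(D, L) = 15 + L**2 (w(D, L) = L**2 + 15 = 15 + L**2)
I = 1765 (I = (-160 + 303*6) - 1*(-107) = (-160 + 1818) + 107 = 1658 + 107 = 1765)
(G - w(H, 139)) - I = (2282 - (15 + 139**2)) - 1*1765 = (2282 - (15 + 19321)) - 1765 = (2282 - 1*19336) - 1765 = (2282 - 19336) - 1765 = -17054 - 1765 = -18819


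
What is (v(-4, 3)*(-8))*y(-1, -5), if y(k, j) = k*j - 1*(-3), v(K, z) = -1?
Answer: 64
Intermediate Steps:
y(k, j) = 3 + j*k (y(k, j) = j*k + 3 = 3 + j*k)
(v(-4, 3)*(-8))*y(-1, -5) = (-1*(-8))*(3 - 5*(-1)) = 8*(3 + 5) = 8*8 = 64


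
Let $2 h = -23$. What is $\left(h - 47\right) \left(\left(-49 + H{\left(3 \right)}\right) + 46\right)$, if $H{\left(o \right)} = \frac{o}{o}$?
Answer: $117$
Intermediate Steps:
$H{\left(o \right)} = 1$
$h = - \frac{23}{2}$ ($h = \frac{1}{2} \left(-23\right) = - \frac{23}{2} \approx -11.5$)
$\left(h - 47\right) \left(\left(-49 + H{\left(3 \right)}\right) + 46\right) = \left(- \frac{23}{2} - 47\right) \left(\left(-49 + 1\right) + 46\right) = - \frac{117 \left(-48 + 46\right)}{2} = \left(- \frac{117}{2}\right) \left(-2\right) = 117$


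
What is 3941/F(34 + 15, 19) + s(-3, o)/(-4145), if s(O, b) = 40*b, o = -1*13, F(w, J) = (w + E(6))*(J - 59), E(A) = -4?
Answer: -3079889/1492200 ≈ -2.0640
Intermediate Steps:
F(w, J) = (-59 + J)*(-4 + w) (F(w, J) = (w - 4)*(J - 59) = (-4 + w)*(-59 + J) = (-59 + J)*(-4 + w))
o = -13
3941/F(34 + 15, 19) + s(-3, o)/(-4145) = 3941/(236 - 59*(34 + 15) - 4*19 + 19*(34 + 15)) + (40*(-13))/(-4145) = 3941/(236 - 59*49 - 76 + 19*49) - 520*(-1/4145) = 3941/(236 - 2891 - 76 + 931) + 104/829 = 3941/(-1800) + 104/829 = 3941*(-1/1800) + 104/829 = -3941/1800 + 104/829 = -3079889/1492200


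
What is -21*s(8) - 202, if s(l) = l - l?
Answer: -202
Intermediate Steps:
s(l) = 0
-21*s(8) - 202 = -21*0 - 202 = 0 - 202 = -202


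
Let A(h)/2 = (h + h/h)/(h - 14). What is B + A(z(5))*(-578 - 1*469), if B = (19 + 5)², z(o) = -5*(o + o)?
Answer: -32871/32 ≈ -1027.2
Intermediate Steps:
z(o) = -10*o
A(h) = 2*(1 + h)/(-14 + h) (A(h) = 2*((h + h/h)/(h - 14)) = 2*((h + 1)/(-14 + h)) = 2*((1 + h)/(-14 + h)) = 2*(1 + h)/(-14 + h))
B = 576 (B = 24² = 576)
B + A(z(5))*(-578 - 1*469) = 576 + (2*(1 - 10*5)/(-14 - 10*5))*(-578 - 1*469) = 576 + (2*(1 - 50)/(-14 - 50))*(-578 - 469) = 576 + (2*(-49)/(-64))*(-1047) = 576 + (2*(-1/64)*(-49))*(-1047) = 576 + (49/32)*(-1047) = 576 - 51303/32 = -32871/32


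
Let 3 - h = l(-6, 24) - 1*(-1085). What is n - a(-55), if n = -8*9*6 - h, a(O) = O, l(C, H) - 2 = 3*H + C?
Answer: 773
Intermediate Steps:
l(C, H) = 2 + C + 3*H (l(C, H) = 2 + (3*H + C) = 2 + (C + 3*H) = 2 + C + 3*H)
h = -1150 (h = 3 - ((2 - 6 + 3*24) - 1*(-1085)) = 3 - ((2 - 6 + 72) + 1085) = 3 - (68 + 1085) = 3 - 1*1153 = 3 - 1153 = -1150)
n = 718 (n = -8*9*6 - 1*(-1150) = -72*6 + 1150 = -432 + 1150 = 718)
n - a(-55) = 718 - 1*(-55) = 718 + 55 = 773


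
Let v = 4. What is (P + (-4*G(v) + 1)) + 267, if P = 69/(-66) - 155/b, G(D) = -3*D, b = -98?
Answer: 170613/539 ≈ 316.54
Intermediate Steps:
P = 289/539 (P = 69/(-66) - 155/(-98) = 69*(-1/66) - 155*(-1/98) = -23/22 + 155/98 = 289/539 ≈ 0.53618)
(P + (-4*G(v) + 1)) + 267 = (289/539 + (-(-12)*4 + 1)) + 267 = (289/539 + (-4*(-12) + 1)) + 267 = (289/539 + (48 + 1)) + 267 = (289/539 + 49) + 267 = 26700/539 + 267 = 170613/539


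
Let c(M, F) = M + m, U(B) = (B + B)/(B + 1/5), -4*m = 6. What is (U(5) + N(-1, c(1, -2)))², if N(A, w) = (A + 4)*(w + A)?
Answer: 4489/676 ≈ 6.6405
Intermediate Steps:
m = -3/2 (m = -¼*6 = -3/2 ≈ -1.5000)
U(B) = 2*B/(⅕ + B) (U(B) = (2*B)/(B + ⅕) = (2*B)/(⅕ + B) = 2*B/(⅕ + B))
c(M, F) = -3/2 + M (c(M, F) = M - 3/2 = -3/2 + M)
N(A, w) = (4 + A)*(A + w)
(U(5) + N(-1, c(1, -2)))² = (10*5/(1 + 5*5) + ((-1)² + 4*(-1) + 4*(-3/2 + 1) - (-3/2 + 1)))² = (10*5/(1 + 25) + (1 - 4 + 4*(-½) - 1*(-½)))² = (10*5/26 + (1 - 4 - 2 + ½))² = (10*5*(1/26) - 9/2)² = (25/13 - 9/2)² = (-67/26)² = 4489/676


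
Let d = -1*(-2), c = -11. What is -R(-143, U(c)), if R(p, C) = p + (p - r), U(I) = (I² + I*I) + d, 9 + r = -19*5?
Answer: 182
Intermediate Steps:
r = -104 (r = -9 - 19*5 = -9 - 95 = -104)
d = 2
U(I) = 2 + 2*I² (U(I) = (I² + I*I) + 2 = (I² + I²) + 2 = 2*I² + 2 = 2 + 2*I²)
R(p, C) = 104 + 2*p (R(p, C) = p + (p - 1*(-104)) = p + (p + 104) = p + (104 + p) = 104 + 2*p)
-R(-143, U(c)) = -(104 + 2*(-143)) = -(104 - 286) = -1*(-182) = 182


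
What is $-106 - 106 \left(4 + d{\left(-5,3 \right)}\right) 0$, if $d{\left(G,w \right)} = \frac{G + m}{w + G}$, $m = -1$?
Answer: $-106$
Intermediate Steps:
$d{\left(G,w \right)} = \frac{-1 + G}{G + w}$ ($d{\left(G,w \right)} = \frac{G - 1}{w + G} = \frac{-1 + G}{G + w}$)
$-106 - 106 \left(4 + d{\left(-5,3 \right)}\right) 0 = -106 - 106 \left(4 + \frac{-1 - 5}{-5 + 3}\right) 0 = -106 - 106 \left(4 + \frac{1}{-2} \left(-6\right)\right) 0 = -106 - 106 \left(4 - -3\right) 0 = -106 - 106 \left(4 + 3\right) 0 = -106 - 106 \cdot 7 \cdot 0 = -106 - 0 = -106 + 0 = -106$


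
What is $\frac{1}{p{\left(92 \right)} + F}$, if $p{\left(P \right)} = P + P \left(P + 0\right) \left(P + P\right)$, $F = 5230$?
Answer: $\frac{1}{1562698} \approx 6.3992 \cdot 10^{-7}$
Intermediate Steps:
$p{\left(P \right)} = P + 2 P^{3}$ ($p{\left(P \right)} = P + P P 2 P = P + P 2 P^{2} = P + 2 P^{3}$)
$\frac{1}{p{\left(92 \right)} + F} = \frac{1}{\left(92 + 2 \cdot 92^{3}\right) + 5230} = \frac{1}{\left(92 + 2 \cdot 778688\right) + 5230} = \frac{1}{\left(92 + 1557376\right) + 5230} = \frac{1}{1557468 + 5230} = \frac{1}{1562698}$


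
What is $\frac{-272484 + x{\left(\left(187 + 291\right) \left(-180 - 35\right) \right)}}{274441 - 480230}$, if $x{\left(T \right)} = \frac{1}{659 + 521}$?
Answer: $\frac{321531119}{242831020} \approx 1.3241$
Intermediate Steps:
$x{\left(T \right)} = \frac{1}{1180}$
$\frac{-272484 + x{\left(\left(187 + 291\right) \left(-180 - 35\right) \right)}}{274441 - 480230} = \frac{-272484 + \frac{1}{1180}}{274441 - 480230} = - \frac{321531119}{1180 \left(-205789\right)} = \left(- \frac{321531119}{1180}\right) \left(- \frac{1}{205789}\right) = \frac{321531119}{242831020}$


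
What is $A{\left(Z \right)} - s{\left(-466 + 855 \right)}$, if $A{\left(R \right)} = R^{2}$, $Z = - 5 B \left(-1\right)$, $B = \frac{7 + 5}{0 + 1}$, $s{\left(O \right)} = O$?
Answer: $3211$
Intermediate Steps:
$B = 12$ ($B = \frac{12}{1} = 12 \cdot 1 = 12$)
$Z = 60$ ($Z = \left(-5\right) 12 \left(-1\right) = \left(-60\right) \left(-1\right) = 60$)
$A{\left(Z \right)} - s{\left(-466 + 855 \right)} = 60^{2} - \left(-466 + 855\right) = 3600 - 389 = 3211$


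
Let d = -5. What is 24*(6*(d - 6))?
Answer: -1584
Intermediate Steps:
24*(6*(d - 6)) = 24*(6*(-5 - 6)) = 24*(6*(-11)) = 24*(-66) = -1584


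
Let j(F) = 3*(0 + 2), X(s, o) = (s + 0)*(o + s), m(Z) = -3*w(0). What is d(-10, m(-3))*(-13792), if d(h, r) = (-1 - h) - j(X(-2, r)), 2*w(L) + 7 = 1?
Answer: -41376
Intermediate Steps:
w(L) = -3 (w(L) = -7/2 + (1/2)*1 = -7/2 + 1/2 = -3)
m(Z) = 9 (m(Z) = -3*(-3) = 9)
X(s, o) = s*(o + s)
j(F) = 6 (j(F) = 3*2 = 6)
d(h, r) = -7 - h (d(h, r) = (-1 - h) - 1*6 = (-1 - h) - 6 = -7 - h)
d(-10, m(-3))*(-13792) = (-7 - 1*(-10))*(-13792) = (-7 + 10)*(-13792) = 3*(-13792) = -41376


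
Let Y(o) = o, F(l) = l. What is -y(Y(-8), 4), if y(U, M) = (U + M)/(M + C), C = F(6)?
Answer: ⅖ ≈ 0.40000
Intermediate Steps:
C = 6
y(U, M) = (M + U)/(6 + M) (y(U, M) = (U + M)/(M + 6) = (M + U)/(6 + M))
-y(Y(-8), 4) = -(4 - 8)/(6 + 4) = -(-4)/10 = -1*(-⅖) = ⅖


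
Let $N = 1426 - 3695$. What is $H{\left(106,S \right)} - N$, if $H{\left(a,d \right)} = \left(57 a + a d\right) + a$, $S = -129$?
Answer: $-5257$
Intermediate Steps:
$N = -2269$
$H{\left(a,d \right)} = 58 a + a d$
$H{\left(106,S \right)} - N = 106 \left(58 - 129\right) - -2269 = 106 \left(-71\right) + 2269 = -7526 + 2269 = -5257$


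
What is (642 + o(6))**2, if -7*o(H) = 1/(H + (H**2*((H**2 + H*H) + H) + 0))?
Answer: 159924224593225/388011204 ≈ 4.1216e+5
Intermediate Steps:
o(H) = -1/(7*(H + H**2*(H + 2*H**2))) (o(H) = -1/(7*(H + (H**2*((H**2 + H*H) + H) + 0))) = -1/(7*(H + (H**2*((H**2 + H**2) + H) + 0))) = -1/(7*(H + (H**2*(2*H**2 + H) + 0))) = -1/(7*(H + (H**2*(H + 2*H**2) + 0))) = -1/(7*(H + H**2*(H + 2*H**2))))
(642 + o(6))**2 = (642 - 1/7/(6*(1 + 6**2 + 2*6**3)))**2 = (642 - 1/7*1/6/(1 + 36 + 2*216))**2 = (642 - 1/7*1/6/(1 + 36 + 432))**2 = (642 - 1/7*1/6/469)**2 = (642 - 1/7*1/6*1/469)**2 = (642 - 1/19698)**2 = (12646115/19698)**2 = 159924224593225/388011204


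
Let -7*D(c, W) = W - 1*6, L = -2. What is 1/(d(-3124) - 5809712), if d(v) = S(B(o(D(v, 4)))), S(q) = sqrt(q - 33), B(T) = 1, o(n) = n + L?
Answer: -363107/2109547095186 - I*sqrt(2)/8438188380744 ≈ -1.7213e-7 - 1.676e-13*I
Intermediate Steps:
D(c, W) = 6/7 - W/7 (D(c, W) = -(W - 1*6)/7 = -(W - 6)/7 = -(-6 + W)/7 = 6/7 - W/7)
o(n) = -2 + n (o(n) = n - 2 = -2 + n)
S(q) = sqrt(-33 + q)
d(v) = 4*I*sqrt(2) (d(v) = sqrt(-33 + 1) = sqrt(-32) = 4*I*sqrt(2))
1/(d(-3124) - 5809712) = 1/(4*I*sqrt(2) - 5809712) = 1/(-5809712 + 4*I*sqrt(2))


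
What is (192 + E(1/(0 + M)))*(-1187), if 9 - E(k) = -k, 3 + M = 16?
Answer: -3102818/13 ≈ -2.3868e+5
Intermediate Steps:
M = 13 (M = -3 + 16 = 13)
E(k) = 9 + k (E(k) = 9 - (-1)*k = 9 + k)
(192 + E(1/(0 + M)))*(-1187) = (192 + (9 + 1/(0 + 13)))*(-1187) = (192 + (9 + 1/13))*(-1187) = (192 + 118/13)*(-1187) = (2614/13)*(-1187) = -3102818/13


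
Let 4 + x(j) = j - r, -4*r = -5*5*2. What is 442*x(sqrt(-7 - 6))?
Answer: -7293 + 442*I*sqrt(13) ≈ -7293.0 + 1593.7*I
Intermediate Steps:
r = 25/2 (r = -(-5*5)*2/4 = -(-25)*2/4 = -1/4*(-50) = 25/2 ≈ 12.500)
x(j) = -33/2 + j (x(j) = -4 + (j - 1*25/2) = -4 + (j - 25/2) = -4 + (-25/2 + j) = -33/2 + j)
442*x(sqrt(-7 - 6)) = 442*(-33/2 + sqrt(-7 - 6)) = 442*(-33/2 + sqrt(-13)) = 442*(-33/2 + I*sqrt(13)) = -7293 + 442*I*sqrt(13)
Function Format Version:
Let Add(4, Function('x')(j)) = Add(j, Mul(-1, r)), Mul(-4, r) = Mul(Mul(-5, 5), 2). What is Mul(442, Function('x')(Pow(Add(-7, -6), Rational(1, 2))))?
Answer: Add(-7293, Mul(442, I, Pow(13, Rational(1, 2)))) ≈ Add(-7293.0, Mul(1593.7, I))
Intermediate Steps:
r = Rational(25, 2) (r = Mul(Rational(-1, 4), Mul(Mul(-5, 5), 2)) = Mul(Rational(-1, 4), Mul(-25, 2)) = Mul(Rational(-1, 4), -50) = Rational(25, 2) ≈ 12.500)
Function('x')(j) = Add(Rational(-33, 2), j) (Function('x')(j) = Add(-4, Add(j, Mul(-1, Rational(25, 2)))) = Add(-4, Add(j, Rational(-25, 2))) = Add(-4, Add(Rational(-25, 2), j)) = Add(Rational(-33, 2), j))
Mul(442, Function('x')(Pow(Add(-7, -6), Rational(1, 2)))) = Mul(442, Add(Rational(-33, 2), Pow(Add(-7, -6), Rational(1, 2)))) = Mul(442, Add(Rational(-33, 2), Pow(-13, Rational(1, 2)))) = Mul(442, Add(Rational(-33, 2), Mul(I, Pow(13, Rational(1, 2))))) = Add(-7293, Mul(442, I, Pow(13, Rational(1, 2))))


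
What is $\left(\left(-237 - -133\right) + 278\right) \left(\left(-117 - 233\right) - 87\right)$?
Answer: $-76038$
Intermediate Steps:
$\left(\left(-237 - -133\right) + 278\right) \left(\left(-117 - 233\right) - 87\right) = \left(\left(-237 + 133\right) + 278\right) \left(-350 - 87\right) = \left(-104 + 278\right) \left(-437\right) = 174 \left(-437\right) = -76038$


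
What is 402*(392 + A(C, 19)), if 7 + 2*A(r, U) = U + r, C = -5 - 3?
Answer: 158388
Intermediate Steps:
C = -8
A(r, U) = -7/2 + U/2 + r/2 (A(r, U) = -7/2 + (U + r)/2 = -7/2 + (U/2 + r/2) = -7/2 + U/2 + r/2)
402*(392 + A(C, 19)) = 402*(392 + (-7/2 + (½)*19 + (½)*(-8))) = 402*(392 + (-7/2 + 19/2 - 4)) = 402*(392 + 2) = 402*394 = 158388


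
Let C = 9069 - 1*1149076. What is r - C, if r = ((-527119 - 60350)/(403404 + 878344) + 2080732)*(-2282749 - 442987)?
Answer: -139797388407135463/24649 ≈ -5.6715e+12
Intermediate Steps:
C = -1140007 (C = 9069 - 1149076 = -1140007)
r = -139797416507168006/24649 (r = (-587469/1281748 + 2080732)*(-2725736) = (2666973492067/1281748)*(-2725736) = -139797416507168006/24649 ≈ -5.6715e+12)
r - C = -139797416507168006/24649 - 1*(-1140007) = -139797416507168006/24649 + 1140007 = -139797388407135463/24649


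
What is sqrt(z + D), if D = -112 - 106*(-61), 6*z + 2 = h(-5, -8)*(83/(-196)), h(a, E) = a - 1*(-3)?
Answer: sqrt(11208117)/42 ≈ 79.711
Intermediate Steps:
h(a, E) = 3 + a (h(a, E) = a + 3 = 3 + a)
z = -113/588 (z = -1/3 + ((3 - 5)*(83/(-196)))/6 = -1/3 + (-166*(-1)/196)/6 = -1/3 + (-2*(-83/196))/6 = -1/3 + (1/6)*(83/98) = -1/3 + 83/588 = -113/588 ≈ -0.19218)
D = 6354 (D = -112 + 6466 = 6354)
sqrt(z + D) = sqrt(-113/588 + 6354) = sqrt(3736039/588) = sqrt(11208117)/42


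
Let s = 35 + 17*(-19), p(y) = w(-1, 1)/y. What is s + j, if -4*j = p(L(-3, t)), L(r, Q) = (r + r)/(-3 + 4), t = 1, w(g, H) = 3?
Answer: -2303/8 ≈ -287.88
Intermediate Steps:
L(r, Q) = 2*r (L(r, Q) = (2*r)/1 = (2*r)*1 = 2*r)
p(y) = 3/y
j = ⅛ (j = -3/(4*(2*(-3))) = -3/(4*(-6)) = -3*(-1)/(4*6) = -¼*(-½) = ⅛ ≈ 0.12500)
s = -288 (s = 35 - 323 = -288)
s + j = -288 + ⅛ = -2303/8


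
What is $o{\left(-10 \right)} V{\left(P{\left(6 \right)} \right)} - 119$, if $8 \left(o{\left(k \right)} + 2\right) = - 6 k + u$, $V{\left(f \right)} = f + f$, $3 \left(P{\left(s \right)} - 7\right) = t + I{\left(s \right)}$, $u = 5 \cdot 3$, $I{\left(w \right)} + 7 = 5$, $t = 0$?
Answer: $- \frac{307}{12} \approx -25.583$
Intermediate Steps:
$I{\left(w \right)} = -2$ ($I{\left(w \right)} = -7 + 5 = -2$)
$u = 15$
$P{\left(s \right)} = \frac{19}{3}$ ($P{\left(s \right)} = 7 + \frac{0 - 2}{3} = 7 + \frac{1}{3} \left(-2\right) = 7 - \frac{2}{3} = \frac{19}{3}$)
$V{\left(f \right)} = 2 f$
$o{\left(k \right)} = - \frac{1}{8} - \frac{3 k}{4}$ ($o{\left(k \right)} = -2 + \frac{- 6 k + 15}{8} = -2 + \frac{15 - 6 k}{8} = -2 - \left(- \frac{15}{8} + \frac{3 k}{4}\right) = - \frac{1}{8} - \frac{3 k}{4}$)
$o{\left(-10 \right)} V{\left(P{\left(6 \right)} \right)} - 119 = \left(- \frac{1}{8} - - \frac{15}{2}\right) 2 \cdot \frac{19}{3} - 119 = \left(- \frac{1}{8} + \frac{15}{2}\right) \frac{38}{3} - 119 = \frac{59}{8} \cdot \frac{38}{3} - 119 = \frac{1121}{12} - 119 = - \frac{307}{12}$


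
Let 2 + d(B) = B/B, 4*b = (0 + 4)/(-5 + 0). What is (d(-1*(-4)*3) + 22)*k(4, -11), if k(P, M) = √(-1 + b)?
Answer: 21*I*√30/5 ≈ 23.004*I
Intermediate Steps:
b = -⅕ (b = ((0 + 4)/(-5 + 0))/4 = (4/(-5))/4 = (4*(-⅕))/4 = (¼)*(-⅘) = -⅕ ≈ -0.20000)
d(B) = -1 (d(B) = -2 + B/B = -2 + 1 = -1)
k(P, M) = I*√30/5 (k(P, M) = √(-1 - ⅕) = √(-6/5) = I*√30/5)
(d(-1*(-4)*3) + 22)*k(4, -11) = (-1 + 22)*(I*√30/5) = 21*(I*√30/5) = 21*I*√30/5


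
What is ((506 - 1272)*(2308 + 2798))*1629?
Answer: -6371338284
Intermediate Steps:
((506 - 1272)*(2308 + 2798))*1629 = -766*5106*1629 = -3911196*1629 = -6371338284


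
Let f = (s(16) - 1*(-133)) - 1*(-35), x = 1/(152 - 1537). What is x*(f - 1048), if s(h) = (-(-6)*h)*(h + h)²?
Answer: -97424/1385 ≈ -70.342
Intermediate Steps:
s(h) = 24*h³ (s(h) = (6*h)*(2*h)² = (6*h)*(4*h²) = 24*h³)
x = -1/1385 (x = 1/(-1385) = -1/1385 ≈ -0.00072202)
f = 98472 (f = (24*16³ - 1*(-133)) - 1*(-35) = (24*4096 + 133) + 35 = (98304 + 133) + 35 = 98437 + 35 = 98472)
x*(f - 1048) = -(98472 - 1048)/1385 = -1/1385*97424 = -97424/1385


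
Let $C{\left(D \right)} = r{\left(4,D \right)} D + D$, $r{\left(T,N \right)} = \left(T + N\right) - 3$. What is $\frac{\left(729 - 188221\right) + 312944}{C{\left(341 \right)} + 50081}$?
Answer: $\frac{31363}{41761} \approx 0.75101$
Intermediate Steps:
$r{\left(T,N \right)} = -3 + N + T$ ($r{\left(T,N \right)} = \left(N + T\right) - 3 = -3 + N + T$)
$C{\left(D \right)} = D + D \left(1 + D\right)$ ($C{\left(D \right)} = \left(-3 + D + 4\right) D + D = \left(1 + D\right) D + D = D \left(1 + D\right) + D = D + D \left(1 + D\right)$)
$\frac{\left(729 - 188221\right) + 312944}{C{\left(341 \right)} + 50081} = \frac{\left(729 - 188221\right) + 312944}{341 \left(2 + 341\right) + 50081} = \frac{\left(729 - 188221\right) + 312944}{341 \cdot 343 + 50081} = \frac{-187492 + 312944}{116963 + 50081} = \frac{125452}{167044} = 125452 \cdot \frac{1}{167044} = \frac{31363}{41761}$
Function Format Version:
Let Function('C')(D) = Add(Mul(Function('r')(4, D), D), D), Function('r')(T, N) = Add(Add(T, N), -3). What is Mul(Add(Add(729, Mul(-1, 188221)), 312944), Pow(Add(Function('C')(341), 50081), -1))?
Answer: Rational(31363, 41761) ≈ 0.75101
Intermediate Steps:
Function('r')(T, N) = Add(-3, N, T) (Function('r')(T, N) = Add(Add(N, T), -3) = Add(-3, N, T))
Function('C')(D) = Add(D, Mul(D, Add(1, D))) (Function('C')(D) = Add(Mul(Add(-3, D, 4), D), D) = Add(Mul(Add(1, D), D), D) = Add(Mul(D, Add(1, D)), D) = Add(D, Mul(D, Add(1, D))))
Mul(Add(Add(729, Mul(-1, 188221)), 312944), Pow(Add(Function('C')(341), 50081), -1)) = Mul(Add(Add(729, Mul(-1, 188221)), 312944), Pow(Add(Mul(341, Add(2, 341)), 50081), -1)) = Mul(Add(Add(729, -188221), 312944), Pow(Add(Mul(341, 343), 50081), -1)) = Mul(Add(-187492, 312944), Pow(Add(116963, 50081), -1)) = Mul(125452, Pow(167044, -1)) = Mul(125452, Rational(1, 167044)) = Rational(31363, 41761)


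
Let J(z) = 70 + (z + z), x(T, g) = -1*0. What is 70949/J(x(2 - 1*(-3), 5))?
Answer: 70949/70 ≈ 1013.6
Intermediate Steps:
x(T, g) = 0
J(z) = 70 + 2*z
70949/J(x(2 - 1*(-3), 5)) = 70949/(70 + 2*0) = 70949/(70 + 0) = 70949/70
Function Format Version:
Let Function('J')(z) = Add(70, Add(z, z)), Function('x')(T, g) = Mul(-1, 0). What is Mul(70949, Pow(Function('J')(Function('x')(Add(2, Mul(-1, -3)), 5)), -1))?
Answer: Rational(70949, 70) ≈ 1013.6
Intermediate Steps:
Function('x')(T, g) = 0
Function('J')(z) = Add(70, Mul(2, z))
Mul(70949, Pow(Function('J')(Function('x')(Add(2, Mul(-1, -3)), 5)), -1)) = Mul(70949, Pow(Add(70, Mul(2, 0)), -1)) = Mul(70949, Pow(Add(70, 0), -1)) = Mul(70949, Pow(70, -1)) = Mul(70949, Rational(1, 70)) = Rational(70949, 70)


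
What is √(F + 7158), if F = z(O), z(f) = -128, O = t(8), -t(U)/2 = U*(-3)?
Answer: √7030 ≈ 83.845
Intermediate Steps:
t(U) = 6*U (t(U) = -2*U*(-3) = -(-6)*U = 6*U)
O = 48 (O = 6*8 = 48)
F = -128
√(F + 7158) = √(-128 + 7158) = √7030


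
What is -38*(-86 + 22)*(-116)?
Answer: -282112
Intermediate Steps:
-38*(-86 + 22)*(-116) = -38*(-64)*(-116) = 2432*(-116) = -282112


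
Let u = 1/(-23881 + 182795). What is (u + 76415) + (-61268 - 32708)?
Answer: -2790688753/158914 ≈ -17561.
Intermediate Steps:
u = 1/158914 ≈ 6.2927e-6
(u + 76415) + (-61268 - 32708) = (1/158914 + 76415) + (-61268 - 32708) = 12143413311/158914 - 93976 = -2790688753/158914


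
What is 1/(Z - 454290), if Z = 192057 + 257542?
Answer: -1/4691 ≈ -0.00021317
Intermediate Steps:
Z = 449599
1/(Z - 454290) = 1/(449599 - 454290) = 1/(-4691) = -1/4691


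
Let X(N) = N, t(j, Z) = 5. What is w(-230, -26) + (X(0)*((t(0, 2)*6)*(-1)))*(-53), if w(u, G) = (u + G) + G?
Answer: -282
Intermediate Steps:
w(u, G) = u + 2*G (w(u, G) = (G + u) + G = u + 2*G)
w(-230, -26) + (X(0)*((t(0, 2)*6)*(-1)))*(-53) = (-230 + 2*(-26)) + (0*((5*6)*(-1)))*(-53) = (-230 - 52) + (0*(30*(-1)))*(-53) = -282 + (0*(-30))*(-53) = -282 + 0*(-53) = -282 + 0 = -282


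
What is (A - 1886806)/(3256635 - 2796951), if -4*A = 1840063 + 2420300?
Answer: -11807587/1838736 ≈ -6.4216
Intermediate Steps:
A = -4260363/4 (A = -(1840063 + 2420300)/4 = -¼*4260363 = -4260363/4 ≈ -1.0651e+6)
(A - 1886806)/(3256635 - 2796951) = (-4260363/4 - 1886806)/(3256635 - 2796951) = -11807587/4/459684 = -11807587/4*1/459684 = -11807587/1838736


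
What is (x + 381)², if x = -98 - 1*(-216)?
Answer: 249001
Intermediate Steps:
x = 118 (x = -98 + 216 = 118)
(x + 381)² = (118 + 381)² = 499² = 249001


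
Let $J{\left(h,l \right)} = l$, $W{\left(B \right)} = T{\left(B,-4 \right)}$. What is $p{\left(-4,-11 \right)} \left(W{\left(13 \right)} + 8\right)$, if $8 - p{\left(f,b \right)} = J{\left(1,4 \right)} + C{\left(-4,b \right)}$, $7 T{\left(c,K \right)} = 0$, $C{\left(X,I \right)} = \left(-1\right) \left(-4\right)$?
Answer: $0$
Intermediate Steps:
$C{\left(X,I \right)} = 4$
$T{\left(c,K \right)} = 0$ ($T{\left(c,K \right)} = \frac{1}{7} \cdot 0 = 0$)
$W{\left(B \right)} = 0$
$p{\left(f,b \right)} = 0$ ($p{\left(f,b \right)} = 8 - \left(4 + 4\right) = 8 - 8 = 0$)
$p{\left(-4,-11 \right)} \left(W{\left(13 \right)} + 8\right) = 0 \left(0 + 8\right) = 0 \cdot 8 = 0$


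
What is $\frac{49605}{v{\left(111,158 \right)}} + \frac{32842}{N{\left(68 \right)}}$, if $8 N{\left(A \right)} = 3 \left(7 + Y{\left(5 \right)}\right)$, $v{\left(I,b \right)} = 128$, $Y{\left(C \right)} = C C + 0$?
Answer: $\frac{1199759}{384} \approx 3124.4$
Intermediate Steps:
$Y{\left(C \right)} = C^{2}$ ($Y{\left(C \right)} = C^{2} + 0 = C^{2}$)
$N{\left(A \right)} = 12$ ($N{\left(A \right)} = \frac{3 \left(7 + 5^{2}\right)}{8} = \frac{3 \left(7 + 25\right)}{8} = \frac{3 \cdot 32}{8} = \frac{1}{8} \cdot 96 = 12$)
$\frac{49605}{v{\left(111,158 \right)}} + \frac{32842}{N{\left(68 \right)}} = \frac{49605}{128} + \frac{32842}{12} = 49605 \cdot \frac{1}{128} + 32842 \cdot \frac{1}{12} = \frac{49605}{128} + \frac{16421}{6} = \frac{1199759}{384}$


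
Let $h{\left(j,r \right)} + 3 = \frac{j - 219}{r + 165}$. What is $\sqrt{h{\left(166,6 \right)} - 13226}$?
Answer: $\frac{2 i \sqrt{10745507}}{57} \approx 115.02 i$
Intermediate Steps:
$h{\left(j,r \right)} = -3 + \frac{-219 + j}{165 + r}$ ($h{\left(j,r \right)} = -3 + \frac{j - 219}{r + 165} = -3 + \frac{-219 + j}{165 + r}$)
$\sqrt{h{\left(166,6 \right)} - 13226} = \sqrt{\frac{-714 + 166 - 18}{165 + 6} - 13226} = \sqrt{\frac{-714 + 166 - 18}{171} - 13226} = \sqrt{\frac{1}{171} \left(-566\right) - 13226} = \sqrt{- \frac{566}{171} - 13226} = \sqrt{- \frac{2262212}{171}} = \frac{2 i \sqrt{10745507}}{57}$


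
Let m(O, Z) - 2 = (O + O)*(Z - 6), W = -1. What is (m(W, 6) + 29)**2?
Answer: 961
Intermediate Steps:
m(O, Z) = 2 + 2*O*(-6 + Z) (m(O, Z) = 2 + (O + O)*(Z - 6) = 2 + (2*O)*(-6 + Z) = 2 + 2*O*(-6 + Z))
(m(W, 6) + 29)**2 = ((2 - 12*(-1) + 2*(-1)*6) + 29)**2 = ((2 + 12 - 12) + 29)**2 = (2 + 29)**2 = 31**2 = 961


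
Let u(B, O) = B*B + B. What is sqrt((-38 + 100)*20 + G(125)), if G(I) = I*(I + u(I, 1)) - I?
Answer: 3*sqrt(220610) ≈ 1409.1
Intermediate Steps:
u(B, O) = B + B**2 (u(B, O) = B**2 + B = B + B**2)
G(I) = -I + I*(I + I*(1 + I)) (G(I) = I*(I + I*(1 + I)) - I = -I + I*(I + I*(1 + I)))
sqrt((-38 + 100)*20 + G(125)) = sqrt((-38 + 100)*20 + 125*(-1 + 125 + 125*(1 + 125))) = sqrt(62*20 + 125*(-1 + 125 + 125*126)) = sqrt(1240 + 125*(-1 + 125 + 15750)) = sqrt(1240 + 125*15874) = sqrt(1240 + 1984250) = sqrt(1985490) = 3*sqrt(220610)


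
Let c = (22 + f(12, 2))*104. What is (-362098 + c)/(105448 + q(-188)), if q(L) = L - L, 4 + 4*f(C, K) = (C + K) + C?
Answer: -179619/52724 ≈ -3.4068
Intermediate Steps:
f(C, K) = -1 + C/2 + K/4 (f(C, K) = -1 + ((C + K) + C)/4 = -1 + (K + 2*C)/4 = -1 + (C/2 + K/4) = -1 + C/2 + K/4)
q(L) = 0
c = 2860 (c = (22 + (-1 + (½)*12 + (¼)*2))*104 = (22 + (-1 + 6 + ½))*104 = (22 + 11/2)*104 = (55/2)*104 = 2860)
(-362098 + c)/(105448 + q(-188)) = (-362098 + 2860)/(105448 + 0) = -359238/105448 = -359238*1/105448 = -179619/52724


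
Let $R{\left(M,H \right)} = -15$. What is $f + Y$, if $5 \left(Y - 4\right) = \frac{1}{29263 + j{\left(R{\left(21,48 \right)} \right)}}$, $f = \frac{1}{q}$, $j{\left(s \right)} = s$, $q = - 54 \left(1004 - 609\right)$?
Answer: $\frac{1247707189}{311929920} \approx 4.0$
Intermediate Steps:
$q = -21330$ ($q = \left(-54\right) 395 = -21330$)
$f = - \frac{1}{21330}$ ($f = \frac{1}{-21330} = - \frac{1}{21330} \approx -4.6882 \cdot 10^{-5}$)
$Y = \frac{584961}{146240}$ ($Y = 4 + \frac{1}{5 \left(29263 - 15\right)} = 4 + \frac{1}{5 \cdot 29248} = 4 + \frac{1}{5} \cdot \frac{1}{29248} = 4 + \frac{1}{146240} = \frac{584961}{146240} \approx 4.0$)
$f + Y = - \frac{1}{21330} + \frac{584961}{146240} = \frac{1247707189}{311929920}$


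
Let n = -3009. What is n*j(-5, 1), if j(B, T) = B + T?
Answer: 12036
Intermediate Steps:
n*j(-5, 1) = -3009*(-5 + 1) = -3009*(-4) = 12036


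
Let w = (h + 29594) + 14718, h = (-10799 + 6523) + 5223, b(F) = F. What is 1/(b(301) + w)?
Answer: 1/45560 ≈ 2.1949e-5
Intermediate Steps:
h = 947 (h = -4276 + 5223 = 947)
w = 45259 (w = (947 + 29594) + 14718 = 30541 + 14718 = 45259)
1/(b(301) + w) = 1/(301 + 45259) = 1/45560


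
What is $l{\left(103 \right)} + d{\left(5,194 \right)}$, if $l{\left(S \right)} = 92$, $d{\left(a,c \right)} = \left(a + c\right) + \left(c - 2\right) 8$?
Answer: $1827$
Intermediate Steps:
$d{\left(a,c \right)} = -16 + a + 9 c$ ($d{\left(a,c \right)} = \left(a + c\right) + \left(-2 + c\right) 8 = \left(a + c\right) + \left(-16 + 8 c\right) = -16 + a + 9 c$)
$l{\left(103 \right)} + d{\left(5,194 \right)} = 92 + \left(-16 + 5 + 9 \cdot 194\right) = 92 + \left(-16 + 5 + 1746\right) = 92 + 1735 = 1827$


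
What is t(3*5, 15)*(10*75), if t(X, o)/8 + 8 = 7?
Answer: -6000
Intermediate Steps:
t(X, o) = -8 (t(X, o) = -64 + 8*7 = -64 + 56 = -8)
t(3*5, 15)*(10*75) = -80*75 = -8*750 = -6000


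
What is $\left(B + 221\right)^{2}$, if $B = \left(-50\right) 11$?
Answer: $108241$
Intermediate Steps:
$B = -550$
$\left(B + 221\right)^{2} = \left(-550 + 221\right)^{2} = \left(-329\right)^{2} = 108241$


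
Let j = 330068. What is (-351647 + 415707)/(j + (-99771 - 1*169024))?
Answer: 64060/61273 ≈ 1.0455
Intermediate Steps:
(-351647 + 415707)/(j + (-99771 - 1*169024)) = (-351647 + 415707)/(330068 + (-99771 - 1*169024)) = 64060/(330068 + (-99771 - 169024)) = 64060/(330068 - 268795) = 64060/61273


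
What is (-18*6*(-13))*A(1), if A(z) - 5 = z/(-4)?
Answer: 6669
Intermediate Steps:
A(z) = 5 - z/4 (A(z) = 5 + z/(-4) = 5 + z*(-¼) = 5 - z/4)
(-18*6*(-13))*A(1) = (-18*6*(-13))*(5 - ¼*1) = (-108*(-13))*(5 - ¼) = 1404*(19/4) = 6669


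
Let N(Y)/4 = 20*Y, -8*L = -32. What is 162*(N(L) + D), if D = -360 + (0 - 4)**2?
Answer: -3888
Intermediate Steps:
L = 4 (L = -1/8*(-32) = 4)
D = -344 (D = -360 + (-4)**2 = -360 + 16 = -344)
N(Y) = 80*Y (N(Y) = 4*(20*Y) = 80*Y)
162*(N(L) + D) = 162*(80*4 - 344) = 162*(320 - 344) = 162*(-24) = -3888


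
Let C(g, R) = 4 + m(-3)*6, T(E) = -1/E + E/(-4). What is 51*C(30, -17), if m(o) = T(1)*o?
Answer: 2703/2 ≈ 1351.5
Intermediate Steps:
T(E) = -1/E - E/4 (T(E) = -1/E + E*(-¼) = -1/E - E/4)
m(o) = -5*o/4 (m(o) = (-1/1 - ¼*1)*o = (-1*1 - ¼)*o = (-1 - ¼)*o = -5*o/4)
C(g, R) = 53/2 (C(g, R) = 4 - 5/4*(-3)*6 = 4 + (15/4)*6 = 4 + 45/2 = 53/2)
51*C(30, -17) = 51*(53/2) = 2703/2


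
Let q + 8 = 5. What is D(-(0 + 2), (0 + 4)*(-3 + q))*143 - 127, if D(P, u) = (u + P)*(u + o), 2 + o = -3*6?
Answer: 163465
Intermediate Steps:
q = -3 (q = -8 + 5 = -3)
o = -20 (o = -2 - 3*6 = -2 - 18 = -20)
D(P, u) = (-20 + u)*(P + u) (D(P, u) = (u + P)*(u - 20) = (P + u)*(-20 + u) = (-20 + u)*(P + u))
D(-(0 + 2), (0 + 4)*(-3 + q))*143 - 127 = (((0 + 4)*(-3 - 3))² - (-20)*(0 + 2) - 20*(0 + 4)*(-3 - 3) + (-(0 + 2))*((0 + 4)*(-3 - 3)))*143 - 127 = ((4*(-6))² - (-20)*2 - 80*(-6) + (-1*2)*(4*(-6)))*143 - 127 = ((-24)² - 20*(-2) - 20*(-24) - 2*(-24))*143 - 127 = (576 + 40 + 480 + 48)*143 - 127 = 1144*143 - 127 = 163592 - 127 = 163465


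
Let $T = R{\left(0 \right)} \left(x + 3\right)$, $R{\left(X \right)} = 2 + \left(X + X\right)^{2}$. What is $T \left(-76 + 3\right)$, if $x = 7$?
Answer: $-1460$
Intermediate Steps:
$R{\left(X \right)} = 2 + 4 X^{2}$ ($R{\left(X \right)} = 2 + \left(2 X\right)^{2} = 2 + 4 X^{2}$)
$T = 20$ ($T = \left(2 + 4 \cdot 0^{2}\right) \left(7 + 3\right) = \left(2 + 4 \cdot 0\right) 10 = \left(2 + 0\right) 10 = 2 \cdot 10 = 20$)
$T \left(-76 + 3\right) = 20 \left(-76 + 3\right) = 20 \left(-73\right) = -1460$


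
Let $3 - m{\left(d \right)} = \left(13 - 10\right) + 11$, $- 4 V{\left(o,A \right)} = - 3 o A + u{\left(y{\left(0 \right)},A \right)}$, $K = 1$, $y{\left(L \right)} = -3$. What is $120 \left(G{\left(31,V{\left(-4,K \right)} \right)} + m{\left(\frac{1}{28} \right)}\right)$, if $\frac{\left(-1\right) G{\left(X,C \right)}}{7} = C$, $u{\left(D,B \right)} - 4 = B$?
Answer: $2250$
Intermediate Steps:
$u{\left(D,B \right)} = 4 + B$
$V{\left(o,A \right)} = -1 - \frac{A}{4} + \frac{3 A o}{4}$ ($V{\left(o,A \right)} = - \frac{- 3 o A + \left(4 + A\right)}{4} = - \frac{- 3 A o + \left(4 + A\right)}{4} = - \frac{4 + A - 3 A o}{4} = -1 - \frac{A}{4} + \frac{3 A o}{4}$)
$m{\left(d \right)} = -11$ ($m{\left(d \right)} = 3 - \left(\left(13 - 10\right) + 11\right) = 3 - \left(3 + 11\right) = 3 - 14 = -11$)
$G{\left(X,C \right)} = - 7 C$
$120 \left(G{\left(31,V{\left(-4,K \right)} \right)} + m{\left(\frac{1}{28} \right)}\right) = 120 \left(- 7 \left(-1 - \frac{1}{4} + \frac{3}{4} \cdot 1 \left(-4\right)\right) - 11\right) = 120 \left(- 7 \left(-1 - \frac{1}{4} - 3\right) - 11\right) = 120 \left(\left(-7\right) \left(- \frac{17}{4}\right) - 11\right) = 120 \left(\frac{119}{4} - 11\right) = 120 \cdot \frac{75}{4} = 2250$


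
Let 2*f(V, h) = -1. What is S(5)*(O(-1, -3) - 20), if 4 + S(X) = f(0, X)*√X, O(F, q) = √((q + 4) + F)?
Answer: 80 + 10*√5 ≈ 102.36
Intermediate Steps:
f(V, h) = -½ (f(V, h) = (½)*(-1) = -½)
O(F, q) = √(4 + F + q) (O(F, q) = √((4 + q) + F) = √(4 + F + q))
S(X) = -4 - √X/2
S(5)*(O(-1, -3) - 20) = (-4 - √5/2)*(√(4 - 1 - 3) - 20) = (-4 - √5/2)*(√0 - 20) = (-4 - √5/2)*(0 - 20) = (-4 - √5/2)*(-20) = 80 + 10*√5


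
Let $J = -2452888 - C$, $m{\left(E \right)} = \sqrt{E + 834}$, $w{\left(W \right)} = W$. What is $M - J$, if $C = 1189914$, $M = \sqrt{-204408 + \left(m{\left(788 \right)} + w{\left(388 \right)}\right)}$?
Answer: $3642802 + \sqrt{-204020 + \sqrt{1622}} \approx 3.6428 \cdot 10^{6} + 451.64 i$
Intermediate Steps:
$m{\left(E \right)} = \sqrt{834 + E}$
$M = \sqrt{-204020 + \sqrt{1622}}$ ($M = \sqrt{-204408 + \left(\sqrt{834 + 788} + 388\right)} = \sqrt{-204408 + \left(\sqrt{1622} + 388\right)} = \sqrt{-204408 + \left(388 + \sqrt{1622}\right)} = \sqrt{-204020 + \sqrt{1622}} \approx 451.64 i$)
$J = -3642802$ ($J = -2452888 - 1189914 = -3642802$)
$M - J = \sqrt{-204020 + \sqrt{1622}} - -3642802 = \sqrt{-204020 + \sqrt{1622}} + 3642802 = 3642802 + \sqrt{-204020 + \sqrt{1622}}$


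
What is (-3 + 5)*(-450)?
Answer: -900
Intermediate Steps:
(-3 + 5)*(-450) = 2*(-450) = -900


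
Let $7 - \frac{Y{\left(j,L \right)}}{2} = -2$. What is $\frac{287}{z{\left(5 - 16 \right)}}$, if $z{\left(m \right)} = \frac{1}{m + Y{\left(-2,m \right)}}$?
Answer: $2009$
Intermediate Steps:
$Y{\left(j,L \right)} = 18$ ($Y{\left(j,L \right)} = 14 - -4 = 14 + 4 = 18$)
$z{\left(m \right)} = \frac{1}{18 + m}$ ($z{\left(m \right)} = \frac{1}{m + 18} = \frac{1}{18 + m}$)
$\frac{287}{z{\left(5 - 16 \right)}} = \frac{287}{\frac{1}{18 + \left(5 - 16\right)}} = \frac{287}{\frac{1}{18 - 11}} = \frac{287}{\frac{1}{7}} = 287 \frac{1}{\frac{1}{7}} = 287 \cdot 7 = 2009$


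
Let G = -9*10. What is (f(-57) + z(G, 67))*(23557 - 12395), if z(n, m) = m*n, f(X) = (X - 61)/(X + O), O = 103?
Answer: -1548716338/23 ≈ -6.7335e+7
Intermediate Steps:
G = -90
f(X) = (-61 + X)/(103 + X) (f(X) = (X - 61)/(X + 103) = (-61 + X)/(103 + X))
(f(-57) + z(G, 67))*(23557 - 12395) = ((-61 - 57)/(103 - 57) + 67*(-90))*(23557 - 12395) = (-118/46 - 6030)*11162 = ((1/46)*(-118) - 6030)*11162 = (-59/23 - 6030)*11162 = -138749/23*11162 = -1548716338/23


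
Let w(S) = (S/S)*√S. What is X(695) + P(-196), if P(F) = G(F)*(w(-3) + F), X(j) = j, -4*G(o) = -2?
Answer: 597 + I*√3/2 ≈ 597.0 + 0.86602*I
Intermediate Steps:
G(o) = ½ (G(o) = -¼*(-2) = ½)
w(S) = √S (w(S) = 1*√S = √S)
P(F) = F/2 + I*√3/2 (P(F) = (√(-3) + F)/2 = (I*√3 + F)/2 = (F + I*√3)/2 = F/2 + I*√3/2)
X(695) + P(-196) = 695 + ((½)*(-196) + I*√3/2) = 695 + (-98 + I*√3/2) = 597 + I*√3/2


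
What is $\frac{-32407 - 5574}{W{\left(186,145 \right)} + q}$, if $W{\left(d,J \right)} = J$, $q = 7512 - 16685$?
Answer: $\frac{37981}{9028} \approx 4.207$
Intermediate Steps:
$q = -9173$ ($q = 7512 - 16685 = -9173$)
$\frac{-32407 - 5574}{W{\left(186,145 \right)} + q} = \frac{-32407 - 5574}{145 - 9173} = - \frac{37981}{-9028} = \left(-37981\right) \left(- \frac{1}{9028}\right) = \frac{37981}{9028}$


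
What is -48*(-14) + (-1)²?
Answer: 673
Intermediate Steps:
-48*(-14) + (-1)² = 672 + 1 = 673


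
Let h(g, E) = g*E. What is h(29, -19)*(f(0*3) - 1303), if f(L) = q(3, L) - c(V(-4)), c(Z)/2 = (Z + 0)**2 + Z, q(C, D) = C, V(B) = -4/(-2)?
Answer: 722912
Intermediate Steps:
h(g, E) = E*g
V(B) = 2 (V(B) = -4*(-1/2) = 2)
c(Z) = 2*Z + 2*Z**2 (c(Z) = 2*((Z + 0)**2 + Z) = 2*(Z**2 + Z) = 2*(Z + Z**2) = 2*Z + 2*Z**2)
f(L) = -9 (f(L) = 3 - 2*2*(1 + 2) = 3 - 2*2*3 = 3 - 1*12 = 3 - 12 = -9)
h(29, -19)*(f(0*3) - 1303) = (-19*29)*(-9 - 1303) = -551*(-1312) = 722912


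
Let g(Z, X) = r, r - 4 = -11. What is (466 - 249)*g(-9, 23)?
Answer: -1519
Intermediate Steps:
r = -7 (r = 4 - 11 = -7)
g(Z, X) = -7
(466 - 249)*g(-9, 23) = (466 - 249)*(-7) = 217*(-7) = -1519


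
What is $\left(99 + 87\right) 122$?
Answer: $22692$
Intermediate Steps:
$\left(99 + 87\right) 122 = 186 \cdot 122 = 22692$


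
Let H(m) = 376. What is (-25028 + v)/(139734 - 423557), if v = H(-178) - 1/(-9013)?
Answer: 222188475/2558096699 ≈ 0.086857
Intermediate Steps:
v = 3388889/9013 (v = 376 - 1/(-9013) = 376 - 1*(-1/9013) = 376 + 1/9013 = 3388889/9013 ≈ 376.00)
(-25028 + v)/(139734 - 423557) = (-25028 + 3388889/9013)/(139734 - 423557) = -222188475/9013/(-283823) = -222188475/9013*(-1/283823) = 222188475/2558096699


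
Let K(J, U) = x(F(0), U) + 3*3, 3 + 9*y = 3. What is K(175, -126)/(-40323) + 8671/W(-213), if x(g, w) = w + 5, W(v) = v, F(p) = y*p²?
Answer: -116538959/2862933 ≈ -40.706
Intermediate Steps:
y = 0 (y = -⅓ + (⅑)*3 = -⅓ + ⅓ = 0)
F(p) = 0 (F(p) = 0*p² = 0)
x(g, w) = 5 + w
K(J, U) = 14 + U (K(J, U) = (5 + U) + 3*3 = (5 + U) + 9 = 14 + U)
K(175, -126)/(-40323) + 8671/W(-213) = (14 - 126)/(-40323) + 8671/(-213) = -112*(-1/40323) + 8671*(-1/213) = 112/40323 - 8671/213 = -116538959/2862933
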